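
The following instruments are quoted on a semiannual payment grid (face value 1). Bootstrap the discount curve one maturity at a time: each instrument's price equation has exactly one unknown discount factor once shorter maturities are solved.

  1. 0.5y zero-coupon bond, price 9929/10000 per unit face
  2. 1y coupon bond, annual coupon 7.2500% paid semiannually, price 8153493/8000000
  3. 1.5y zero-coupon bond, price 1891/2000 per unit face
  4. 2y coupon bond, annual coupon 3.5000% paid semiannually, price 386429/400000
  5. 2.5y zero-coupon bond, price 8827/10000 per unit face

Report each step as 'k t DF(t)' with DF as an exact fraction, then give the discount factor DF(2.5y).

1 1/2 9929/10000
2 1 593/625
3 3/2 1891/2000
4 2 4499/5000
5 5/2 8827/10000
DF(2.5y) = 8827/10000 ≈ 0.882700

step 1 [0.5y] zero: DF = P = 9929/10000 ≈ 0.992900
step 2 [1y] bond c/2=29/800: DF=(8153493/8000000 − 29/800·(0.992900))/(1+29/800) = 593/625 ≈ 0.948800
step 3 [1.5y] zero: DF = P = 1891/2000 ≈ 0.945500
step 4 [2y] bond c/2=7/400: DF=(386429/400000 − 7/400·(0.992900+0.948800+0.945500))/(1+7/400) = 4499/5000 ≈ 0.899800
step 5 [2.5y] zero: DF = P = 8827/10000 ≈ 0.882700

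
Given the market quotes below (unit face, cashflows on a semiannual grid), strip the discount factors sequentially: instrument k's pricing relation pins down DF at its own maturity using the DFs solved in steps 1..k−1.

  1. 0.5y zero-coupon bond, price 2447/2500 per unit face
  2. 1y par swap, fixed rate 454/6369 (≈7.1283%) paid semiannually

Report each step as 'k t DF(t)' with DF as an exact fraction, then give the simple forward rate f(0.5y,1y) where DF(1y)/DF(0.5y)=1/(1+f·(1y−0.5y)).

1 1/2 2447/2500
2 1 9319/10000
f(0.5y,1y) = ((2447/2500)/(9319/10000) − 1)/(1/2) = 938/9319 ≈ 10.0655%

step 1 [0.5y] zero: DF = P = 2447/2500 ≈ 0.978800
step 2 [1y] swap r/2=227/6369: DF=(1 − 227/6369·(0.978800))/(1+227/6369) = 9319/10000 ≈ 0.931900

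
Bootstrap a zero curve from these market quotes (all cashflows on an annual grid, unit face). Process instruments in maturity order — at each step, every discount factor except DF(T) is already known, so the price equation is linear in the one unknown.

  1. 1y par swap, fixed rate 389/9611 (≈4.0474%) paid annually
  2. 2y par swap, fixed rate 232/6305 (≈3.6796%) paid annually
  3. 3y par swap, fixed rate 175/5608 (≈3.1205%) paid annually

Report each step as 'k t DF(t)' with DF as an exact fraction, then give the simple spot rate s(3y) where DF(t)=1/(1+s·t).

1 1 9611/10000
2 2 1163/1250
3 3 73/80
s(3y) = (1/(73/80) − 1)/(3) = 7/219 ≈ 3.1963%

step 1 [1y] swap r/1=389/9611: DF=(1 − 389/9611·(0))/(1+389/9611) = 9611/10000 ≈ 0.961100
step 2 [2y] swap r/1=232/6305: DF=(1 − 232/6305·(0.961100))/(1+232/6305) = 1163/1250 ≈ 0.930400
step 3 [3y] swap r/1=175/5608: DF=(1 − 175/5608·(0.961100+0.930400))/(1+175/5608) = 73/80 ≈ 0.912500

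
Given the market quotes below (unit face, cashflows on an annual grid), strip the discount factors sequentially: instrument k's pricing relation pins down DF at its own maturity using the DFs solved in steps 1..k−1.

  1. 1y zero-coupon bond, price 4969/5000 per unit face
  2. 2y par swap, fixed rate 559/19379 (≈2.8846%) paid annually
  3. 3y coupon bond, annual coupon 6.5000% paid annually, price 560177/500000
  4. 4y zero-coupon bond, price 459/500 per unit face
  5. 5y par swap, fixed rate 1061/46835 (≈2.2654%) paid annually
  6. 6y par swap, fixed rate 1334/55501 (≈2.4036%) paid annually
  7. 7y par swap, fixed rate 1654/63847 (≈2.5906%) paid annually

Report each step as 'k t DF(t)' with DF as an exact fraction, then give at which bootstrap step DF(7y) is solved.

step 1 [1y] zero: DF = P = 4969/5000 ≈ 0.993800
step 2 [2y] swap r/1=559/19379: DF=(1 − 559/19379·(0.993800))/(1+559/19379) = 9441/10000 ≈ 0.944100
step 3 [3y] bond c/1=13/200: DF=(560177/500000 − 13/200·(0.993800+0.944100))/(1+13/200) = 9337/10000 ≈ 0.933700
step 4 [4y] zero: DF = P = 459/500 ≈ 0.918000
step 5 [5y] swap r/1=1061/46835: DF=(1 − 1061/46835·(0.993800+0.944100+0.933700+0.918000))/(1+1061/46835) = 8939/10000 ≈ 0.893900
step 6 [6y] swap r/1=1334/55501: DF=(1 − 1334/55501·(0.993800+0.944100+0.933700+0.918000+0.893900))/(1+1334/55501) = 4333/5000 ≈ 0.866600
step 7 [7y] swap r/1=1654/63847: DF=(1 − 1654/63847·(0.993800+0.944100+0.933700+0.918000+0.893900+0.866600))/(1+1654/63847) = 4173/5000 ≈ 0.834600

1 1 4969/5000
2 2 9441/10000
3 3 9337/10000
4 4 459/500
5 5 8939/10000
6 6 4333/5000
7 7 4173/5000
DF(7y) is solved at step 7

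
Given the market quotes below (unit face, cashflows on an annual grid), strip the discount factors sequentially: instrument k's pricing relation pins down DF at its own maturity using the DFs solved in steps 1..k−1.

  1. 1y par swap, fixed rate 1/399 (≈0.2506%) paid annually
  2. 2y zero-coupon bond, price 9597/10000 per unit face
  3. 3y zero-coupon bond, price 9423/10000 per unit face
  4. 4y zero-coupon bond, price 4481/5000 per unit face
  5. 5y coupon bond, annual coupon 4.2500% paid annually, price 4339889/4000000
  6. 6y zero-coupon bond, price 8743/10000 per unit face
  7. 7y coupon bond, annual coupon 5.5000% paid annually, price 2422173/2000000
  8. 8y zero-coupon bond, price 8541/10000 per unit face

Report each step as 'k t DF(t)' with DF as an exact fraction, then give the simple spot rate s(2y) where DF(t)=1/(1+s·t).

step 1 [1y] swap r/1=1/399: DF=(1 − 1/399·(0))/(1+1/399) = 399/400 ≈ 0.997500
step 2 [2y] zero: DF = P = 9597/10000 ≈ 0.959700
step 3 [3y] zero: DF = P = 9423/10000 ≈ 0.942300
step 4 [4y] zero: DF = P = 4481/5000 ≈ 0.896200
step 5 [5y] bond c/1=17/400: DF=(4339889/4000000 − 17/400·(0.997500+0.959700+0.942300+0.896200))/(1+17/400) = 443/500 ≈ 0.886000
step 6 [6y] zero: DF = P = 8743/10000 ≈ 0.874300
step 7 [7y] bond c/1=11/200: DF=(2422173/2000000 − 11/200·(0.997500+0.959700+0.942300+0.896200+0.886000+0.874300))/(1+11/200) = 8583/10000 ≈ 0.858300
step 8 [8y] zero: DF = P = 8541/10000 ≈ 0.854100

1 1 399/400
2 2 9597/10000
3 3 9423/10000
4 4 4481/5000
5 5 443/500
6 6 8743/10000
7 7 8583/10000
8 8 8541/10000
s(2y) = (1/(9597/10000) − 1)/(2) = 403/19194 ≈ 2.0996%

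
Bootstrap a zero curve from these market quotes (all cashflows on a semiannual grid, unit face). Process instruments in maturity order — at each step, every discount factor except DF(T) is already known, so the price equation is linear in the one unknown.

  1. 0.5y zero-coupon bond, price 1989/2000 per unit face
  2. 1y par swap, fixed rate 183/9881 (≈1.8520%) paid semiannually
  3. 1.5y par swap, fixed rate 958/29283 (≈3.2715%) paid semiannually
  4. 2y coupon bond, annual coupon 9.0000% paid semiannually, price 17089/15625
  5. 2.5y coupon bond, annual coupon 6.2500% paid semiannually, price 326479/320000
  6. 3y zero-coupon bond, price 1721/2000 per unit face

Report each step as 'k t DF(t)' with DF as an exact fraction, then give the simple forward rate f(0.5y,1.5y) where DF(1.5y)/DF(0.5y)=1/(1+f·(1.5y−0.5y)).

1 1/2 1989/2000
2 1 9817/10000
3 3/2 9521/10000
4 2 1841/2000
5 5/2 8727/10000
6 3 1721/2000
f(0.5y,1.5y) = ((1989/2000)/(9521/10000) − 1)/(1) = 424/9521 ≈ 4.4533%

step 1 [0.5y] zero: DF = P = 1989/2000 ≈ 0.994500
step 2 [1y] swap r/2=183/19762: DF=(1 − 183/19762·(0.994500))/(1+183/19762) = 9817/10000 ≈ 0.981700
step 3 [1.5y] swap r/2=479/29283: DF=(1 − 479/29283·(0.994500+0.981700))/(1+479/29283) = 9521/10000 ≈ 0.952100
step 4 [2y] bond c/2=9/200: DF=(17089/15625 − 9/200·(0.994500+0.981700+0.952100))/(1+9/200) = 1841/2000 ≈ 0.920500
step 5 [2.5y] bond c/2=1/32: DF=(326479/320000 − 1/32·(0.994500+0.981700+0.952100+0.920500))/(1+1/32) = 8727/10000 ≈ 0.872700
step 6 [3y] zero: DF = P = 1721/2000 ≈ 0.860500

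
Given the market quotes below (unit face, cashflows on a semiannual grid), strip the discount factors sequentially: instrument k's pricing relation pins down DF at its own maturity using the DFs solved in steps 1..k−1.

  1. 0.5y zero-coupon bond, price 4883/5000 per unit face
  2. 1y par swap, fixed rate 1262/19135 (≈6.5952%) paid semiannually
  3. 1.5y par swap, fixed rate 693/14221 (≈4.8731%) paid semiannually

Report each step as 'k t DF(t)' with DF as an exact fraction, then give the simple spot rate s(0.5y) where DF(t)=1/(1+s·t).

step 1 [0.5y] zero: DF = P = 4883/5000 ≈ 0.976600
step 2 [1y] swap r/2=631/19135: DF=(1 − 631/19135·(0.976600))/(1+631/19135) = 9369/10000 ≈ 0.936900
step 3 [1.5y] swap r/2=693/28442: DF=(1 − 693/28442·(0.976600+0.936900))/(1+693/28442) = 9307/10000 ≈ 0.930700

1 1/2 4883/5000
2 1 9369/10000
3 3/2 9307/10000
s(0.5y) = (1/(4883/5000) − 1)/(1/2) = 234/4883 ≈ 4.7921%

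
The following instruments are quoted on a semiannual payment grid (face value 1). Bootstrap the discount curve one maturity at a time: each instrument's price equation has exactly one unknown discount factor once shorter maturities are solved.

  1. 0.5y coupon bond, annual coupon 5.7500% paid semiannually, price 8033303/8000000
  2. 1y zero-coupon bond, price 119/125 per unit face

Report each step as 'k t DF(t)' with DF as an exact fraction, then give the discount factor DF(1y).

step 1 [0.5y] bond c/2=23/800: DF=(8033303/8000000 − 23/800·(0))/(1+23/800) = 9761/10000 ≈ 0.976100
step 2 [1y] zero: DF = P = 119/125 ≈ 0.952000

1 1/2 9761/10000
2 1 119/125
DF(1y) = 119/125 ≈ 0.952000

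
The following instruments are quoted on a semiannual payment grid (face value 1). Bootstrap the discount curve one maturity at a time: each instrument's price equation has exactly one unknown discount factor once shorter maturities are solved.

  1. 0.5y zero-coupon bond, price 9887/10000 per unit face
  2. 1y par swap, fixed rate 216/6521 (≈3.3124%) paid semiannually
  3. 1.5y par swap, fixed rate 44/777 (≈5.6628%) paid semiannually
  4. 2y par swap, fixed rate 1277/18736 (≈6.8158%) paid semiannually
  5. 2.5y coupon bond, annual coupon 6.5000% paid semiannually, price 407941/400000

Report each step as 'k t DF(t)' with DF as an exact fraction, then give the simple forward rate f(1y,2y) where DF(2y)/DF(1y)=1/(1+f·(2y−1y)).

step 1 [0.5y] zero: DF = P = 9887/10000 ≈ 0.988700
step 2 [1y] swap r/2=108/6521: DF=(1 − 108/6521·(0.988700))/(1+108/6521) = 2419/2500 ≈ 0.967600
step 3 [1.5y] swap r/2=22/777: DF=(1 − 22/777·(0.988700+0.967600))/(1+22/777) = 4593/5000 ≈ 0.918600
step 4 [2y] swap r/2=1277/37472: DF=(1 − 1277/37472·(0.988700+0.967600+0.918600))/(1+1277/37472) = 8723/10000 ≈ 0.872300
step 5 [2.5y] bond c/2=13/400: DF=(407941/400000 − 13/400·(0.988700+0.967600+0.918600+0.872300))/(1+13/400) = 4349/5000 ≈ 0.869800

1 1/2 9887/10000
2 1 2419/2500
3 3/2 4593/5000
4 2 8723/10000
5 5/2 4349/5000
f(1y,2y) = ((2419/2500)/(8723/10000) − 1)/(1) = 953/8723 ≈ 10.9251%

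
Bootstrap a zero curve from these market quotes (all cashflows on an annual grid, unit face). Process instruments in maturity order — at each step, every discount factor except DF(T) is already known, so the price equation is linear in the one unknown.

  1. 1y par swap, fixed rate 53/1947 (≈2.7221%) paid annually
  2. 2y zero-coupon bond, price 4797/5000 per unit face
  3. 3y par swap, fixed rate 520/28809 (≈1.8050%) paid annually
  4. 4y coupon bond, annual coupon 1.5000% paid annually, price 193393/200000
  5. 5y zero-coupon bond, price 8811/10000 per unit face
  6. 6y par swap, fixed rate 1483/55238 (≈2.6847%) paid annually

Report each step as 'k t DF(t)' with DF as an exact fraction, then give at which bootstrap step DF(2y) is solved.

step 1 [1y] swap r/1=53/1947: DF=(1 − 53/1947·(0))/(1+53/1947) = 1947/2000 ≈ 0.973500
step 2 [2y] zero: DF = P = 4797/5000 ≈ 0.959400
step 3 [3y] swap r/1=520/28809: DF=(1 − 520/28809·(0.973500+0.959400))/(1+520/28809) = 237/250 ≈ 0.948000
step 4 [4y] bond c/1=3/200: DF=(193393/200000 − 3/200·(0.973500+0.959400+0.948000))/(1+3/200) = 9101/10000 ≈ 0.910100
step 5 [5y] zero: DF = P = 8811/10000 ≈ 0.881100
step 6 [6y] swap r/1=1483/55238: DF=(1 − 1483/55238·(0.973500+0.959400+0.948000+0.910100+0.881100))/(1+1483/55238) = 8517/10000 ≈ 0.851700

1 1 1947/2000
2 2 4797/5000
3 3 237/250
4 4 9101/10000
5 5 8811/10000
6 6 8517/10000
DF(2y) is solved at step 2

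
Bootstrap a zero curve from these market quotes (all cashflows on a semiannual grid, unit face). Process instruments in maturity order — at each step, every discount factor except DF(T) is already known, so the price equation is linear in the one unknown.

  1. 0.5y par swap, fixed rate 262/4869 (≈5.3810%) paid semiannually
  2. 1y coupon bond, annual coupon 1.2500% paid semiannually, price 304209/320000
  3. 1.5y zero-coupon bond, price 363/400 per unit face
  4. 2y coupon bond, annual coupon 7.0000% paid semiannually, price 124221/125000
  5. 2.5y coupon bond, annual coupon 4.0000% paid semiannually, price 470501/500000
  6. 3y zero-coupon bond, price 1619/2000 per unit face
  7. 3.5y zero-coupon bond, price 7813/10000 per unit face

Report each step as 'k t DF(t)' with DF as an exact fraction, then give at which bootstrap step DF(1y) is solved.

step 1 [0.5y] swap r/2=131/4869: DF=(1 − 131/4869·(0))/(1+131/4869) = 4869/5000 ≈ 0.973800
step 2 [1y] bond c/2=1/160: DF=(304209/320000 − 1/160·(0.973800))/(1+1/160) = 9387/10000 ≈ 0.938700
step 3 [1.5y] zero: DF = P = 363/400 ≈ 0.907500
step 4 [2y] bond c/2=7/200: DF=(124221/125000 − 7/200·(0.973800+0.938700+0.907500))/(1+7/200) = 1081/1250 ≈ 0.864800
step 5 [2.5y] bond c/2=1/50: DF=(470501/500000 − 1/50·(0.973800+0.938700+0.907500+0.864800))/(1+1/50) = 8503/10000 ≈ 0.850300
step 6 [3y] zero: DF = P = 1619/2000 ≈ 0.809500
step 7 [3.5y] zero: DF = P = 7813/10000 ≈ 0.781300

1 1/2 4869/5000
2 1 9387/10000
3 3/2 363/400
4 2 1081/1250
5 5/2 8503/10000
6 3 1619/2000
7 7/2 7813/10000
DF(1y) is solved at step 2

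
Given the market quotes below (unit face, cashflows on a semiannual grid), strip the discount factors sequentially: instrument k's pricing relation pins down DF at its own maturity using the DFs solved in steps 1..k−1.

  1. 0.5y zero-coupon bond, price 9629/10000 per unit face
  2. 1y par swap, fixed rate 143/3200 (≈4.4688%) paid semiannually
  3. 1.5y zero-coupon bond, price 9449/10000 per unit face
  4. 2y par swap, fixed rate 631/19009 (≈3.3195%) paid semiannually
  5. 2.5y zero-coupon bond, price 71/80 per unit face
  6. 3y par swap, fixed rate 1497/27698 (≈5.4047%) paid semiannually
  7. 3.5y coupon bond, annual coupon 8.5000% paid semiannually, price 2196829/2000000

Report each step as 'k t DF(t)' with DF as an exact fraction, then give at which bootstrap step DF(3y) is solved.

step 1 [0.5y] zero: DF = P = 9629/10000 ≈ 0.962900
step 2 [1y] swap r/2=143/6400: DF=(1 − 143/6400·(0.962900))/(1+143/6400) = 9571/10000 ≈ 0.957100
step 3 [1.5y] zero: DF = P = 9449/10000 ≈ 0.944900
step 4 [2y] swap r/2=631/38018: DF=(1 − 631/38018·(0.962900+0.957100+0.944900))/(1+631/38018) = 9369/10000 ≈ 0.936900
step 5 [2.5y] zero: DF = P = 71/80 ≈ 0.887500
step 6 [3y] swap r/2=1497/55396: DF=(1 − 1497/55396·(0.962900+0.957100+0.944900+0.936900+0.887500))/(1+1497/55396) = 8503/10000 ≈ 0.850300
step 7 [3.5y] bond c/2=17/400: DF=(2196829/2000000 − 17/400·(0.962900+0.957100+0.944900+0.936900+0.887500+0.850300))/(1+17/400) = 4139/5000 ≈ 0.827800

1 1/2 9629/10000
2 1 9571/10000
3 3/2 9449/10000
4 2 9369/10000
5 5/2 71/80
6 3 8503/10000
7 7/2 4139/5000
DF(3y) is solved at step 6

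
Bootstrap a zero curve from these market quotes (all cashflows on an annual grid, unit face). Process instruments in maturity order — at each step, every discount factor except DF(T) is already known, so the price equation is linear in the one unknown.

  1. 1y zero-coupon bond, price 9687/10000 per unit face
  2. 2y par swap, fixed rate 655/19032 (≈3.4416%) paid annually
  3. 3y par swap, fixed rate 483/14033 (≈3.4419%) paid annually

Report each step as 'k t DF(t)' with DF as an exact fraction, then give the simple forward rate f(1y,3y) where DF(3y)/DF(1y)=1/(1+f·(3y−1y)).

1 1 9687/10000
2 2 1869/2000
3 3 4517/5000
f(1y,3y) = ((9687/10000)/(4517/5000) − 1)/(2) = 653/18068 ≈ 3.6141%

step 1 [1y] zero: DF = P = 9687/10000 ≈ 0.968700
step 2 [2y] swap r/1=655/19032: DF=(1 − 655/19032·(0.968700))/(1+655/19032) = 1869/2000 ≈ 0.934500
step 3 [3y] swap r/1=483/14033: DF=(1 − 483/14033·(0.968700+0.934500))/(1+483/14033) = 4517/5000 ≈ 0.903400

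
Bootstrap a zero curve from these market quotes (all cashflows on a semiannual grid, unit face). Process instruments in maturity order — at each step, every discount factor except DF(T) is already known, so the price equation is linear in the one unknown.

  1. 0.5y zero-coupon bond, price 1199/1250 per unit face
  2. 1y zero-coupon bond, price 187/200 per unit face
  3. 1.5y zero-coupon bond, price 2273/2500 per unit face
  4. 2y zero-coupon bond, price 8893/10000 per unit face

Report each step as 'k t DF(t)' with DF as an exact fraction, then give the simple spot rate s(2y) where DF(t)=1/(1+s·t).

1 1/2 1199/1250
2 1 187/200
3 3/2 2273/2500
4 2 8893/10000
s(2y) = (1/(8893/10000) − 1)/(2) = 1107/17786 ≈ 6.2240%

step 1 [0.5y] zero: DF = P = 1199/1250 ≈ 0.959200
step 2 [1y] zero: DF = P = 187/200 ≈ 0.935000
step 3 [1.5y] zero: DF = P = 2273/2500 ≈ 0.909200
step 4 [2y] zero: DF = P = 8893/10000 ≈ 0.889300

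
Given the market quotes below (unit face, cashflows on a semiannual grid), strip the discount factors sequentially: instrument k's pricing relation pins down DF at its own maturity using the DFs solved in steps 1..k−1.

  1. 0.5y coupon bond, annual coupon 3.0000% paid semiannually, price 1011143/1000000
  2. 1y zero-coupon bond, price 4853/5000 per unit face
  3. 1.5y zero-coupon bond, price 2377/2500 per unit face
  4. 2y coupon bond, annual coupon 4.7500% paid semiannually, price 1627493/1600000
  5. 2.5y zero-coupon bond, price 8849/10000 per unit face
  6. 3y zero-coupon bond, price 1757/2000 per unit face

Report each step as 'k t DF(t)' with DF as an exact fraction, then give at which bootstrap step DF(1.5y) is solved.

1 1/2 4981/5000
2 1 4853/5000
3 3/2 2377/2500
4 2 9259/10000
5 5/2 8849/10000
6 3 1757/2000
DF(1.5y) is solved at step 3

step 1 [0.5y] bond c/2=3/200: DF=(1011143/1000000 − 3/200·(0))/(1+3/200) = 4981/5000 ≈ 0.996200
step 2 [1y] zero: DF = P = 4853/5000 ≈ 0.970600
step 3 [1.5y] zero: DF = P = 2377/2500 ≈ 0.950800
step 4 [2y] bond c/2=19/800: DF=(1627493/1600000 − 19/800·(0.996200+0.970600+0.950800))/(1+19/800) = 9259/10000 ≈ 0.925900
step 5 [2.5y] zero: DF = P = 8849/10000 ≈ 0.884900
step 6 [3y] zero: DF = P = 1757/2000 ≈ 0.878500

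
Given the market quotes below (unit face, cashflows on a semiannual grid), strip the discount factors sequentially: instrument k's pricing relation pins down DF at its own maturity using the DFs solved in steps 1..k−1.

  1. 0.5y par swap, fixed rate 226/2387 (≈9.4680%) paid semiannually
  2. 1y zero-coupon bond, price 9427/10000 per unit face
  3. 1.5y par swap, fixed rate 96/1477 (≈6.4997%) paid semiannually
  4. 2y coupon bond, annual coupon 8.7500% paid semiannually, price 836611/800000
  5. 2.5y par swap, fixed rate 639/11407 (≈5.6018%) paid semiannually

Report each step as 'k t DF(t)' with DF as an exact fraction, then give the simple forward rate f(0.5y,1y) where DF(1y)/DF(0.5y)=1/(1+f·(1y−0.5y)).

1 1/2 2387/2500
2 1 9427/10000
3 3/2 568/625
4 2 8843/10000
5 5/2 4361/5000
f(0.5y,1y) = ((2387/2500)/(9427/10000) − 1)/(1/2) = 22/857 ≈ 2.5671%

step 1 [0.5y] swap r/2=113/2387: DF=(1 − 113/2387·(0))/(1+113/2387) = 2387/2500 ≈ 0.954800
step 2 [1y] zero: DF = P = 9427/10000 ≈ 0.942700
step 3 [1.5y] swap r/2=48/1477: DF=(1 − 48/1477·(0.954800+0.942700))/(1+48/1477) = 568/625 ≈ 0.908800
step 4 [2y] bond c/2=7/160: DF=(836611/800000 − 7/160·(0.954800+0.942700+0.908800))/(1+7/160) = 8843/10000 ≈ 0.884300
step 5 [2.5y] swap r/2=639/22814: DF=(1 − 639/22814·(0.954800+0.942700+0.908800+0.884300))/(1+639/22814) = 4361/5000 ≈ 0.872200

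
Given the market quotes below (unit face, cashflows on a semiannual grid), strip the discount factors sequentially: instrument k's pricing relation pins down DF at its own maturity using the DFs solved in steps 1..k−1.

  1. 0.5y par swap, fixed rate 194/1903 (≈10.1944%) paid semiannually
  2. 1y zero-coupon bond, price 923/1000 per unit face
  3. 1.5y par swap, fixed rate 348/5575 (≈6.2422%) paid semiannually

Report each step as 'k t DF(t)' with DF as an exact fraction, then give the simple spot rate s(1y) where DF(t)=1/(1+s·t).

step 1 [0.5y] swap r/2=97/1903: DF=(1 − 97/1903·(0))/(1+97/1903) = 1903/2000 ≈ 0.951500
step 2 [1y] zero: DF = P = 923/1000 ≈ 0.923000
step 3 [1.5y] swap r/2=174/5575: DF=(1 − 174/5575·(0.951500+0.923000))/(1+174/5575) = 913/1000 ≈ 0.913000

1 1/2 1903/2000
2 1 923/1000
3 3/2 913/1000
s(1y) = (1/(923/1000) − 1)/(1) = 77/923 ≈ 8.3424%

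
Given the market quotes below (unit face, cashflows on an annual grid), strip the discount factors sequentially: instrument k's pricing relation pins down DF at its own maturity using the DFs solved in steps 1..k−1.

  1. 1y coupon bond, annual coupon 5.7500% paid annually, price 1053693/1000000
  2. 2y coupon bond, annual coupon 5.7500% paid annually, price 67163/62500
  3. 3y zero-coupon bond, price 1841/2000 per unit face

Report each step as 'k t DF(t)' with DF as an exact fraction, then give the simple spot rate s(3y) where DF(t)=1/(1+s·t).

1 1 2491/2500
2 2 481/500
3 3 1841/2000
s(3y) = (1/(1841/2000) − 1)/(3) = 53/1841 ≈ 2.8789%

step 1 [1y] bond c/1=23/400: DF=(1053693/1000000 − 23/400·(0))/(1+23/400) = 2491/2500 ≈ 0.996400
step 2 [2y] bond c/1=23/400: DF=(67163/62500 − 23/400·(0.996400))/(1+23/400) = 481/500 ≈ 0.962000
step 3 [3y] zero: DF = P = 1841/2000 ≈ 0.920500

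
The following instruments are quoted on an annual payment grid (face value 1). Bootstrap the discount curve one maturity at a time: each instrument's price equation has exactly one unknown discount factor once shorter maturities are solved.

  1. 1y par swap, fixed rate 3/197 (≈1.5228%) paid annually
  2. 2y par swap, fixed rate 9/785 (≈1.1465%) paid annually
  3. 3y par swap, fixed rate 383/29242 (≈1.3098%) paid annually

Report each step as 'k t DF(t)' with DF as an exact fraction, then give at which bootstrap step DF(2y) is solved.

1 1 197/200
2 2 391/400
3 3 9617/10000
DF(2y) is solved at step 2

step 1 [1y] swap r/1=3/197: DF=(1 − 3/197·(0))/(1+3/197) = 197/200 ≈ 0.985000
step 2 [2y] swap r/1=9/785: DF=(1 − 9/785·(0.985000))/(1+9/785) = 391/400 ≈ 0.977500
step 3 [3y] swap r/1=383/29242: DF=(1 − 383/29242·(0.985000+0.977500))/(1+383/29242) = 9617/10000 ≈ 0.961700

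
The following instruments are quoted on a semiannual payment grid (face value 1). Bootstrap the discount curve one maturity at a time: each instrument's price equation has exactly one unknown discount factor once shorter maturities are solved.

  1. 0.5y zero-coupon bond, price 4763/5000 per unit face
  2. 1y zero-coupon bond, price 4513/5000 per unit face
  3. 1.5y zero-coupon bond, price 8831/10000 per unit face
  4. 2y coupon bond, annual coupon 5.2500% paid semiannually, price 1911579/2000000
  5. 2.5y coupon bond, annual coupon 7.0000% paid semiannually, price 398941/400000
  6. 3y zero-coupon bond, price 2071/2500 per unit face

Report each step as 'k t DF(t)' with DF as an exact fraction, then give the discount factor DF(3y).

1 1/2 4763/5000
2 1 4513/5000
3 3/2 8831/10000
4 2 8613/10000
5 5/2 8419/10000
6 3 2071/2500
DF(3y) = 2071/2500 ≈ 0.828400

step 1 [0.5y] zero: DF = P = 4763/5000 ≈ 0.952600
step 2 [1y] zero: DF = P = 4513/5000 ≈ 0.902600
step 3 [1.5y] zero: DF = P = 8831/10000 ≈ 0.883100
step 4 [2y] bond c/2=21/800: DF=(1911579/2000000 − 21/800·(0.952600+0.902600+0.883100))/(1+21/800) = 8613/10000 ≈ 0.861300
step 5 [2.5y] bond c/2=7/200: DF=(398941/400000 − 7/200·(0.952600+0.902600+0.883100+0.861300))/(1+7/200) = 8419/10000 ≈ 0.841900
step 6 [3y] zero: DF = P = 2071/2500 ≈ 0.828400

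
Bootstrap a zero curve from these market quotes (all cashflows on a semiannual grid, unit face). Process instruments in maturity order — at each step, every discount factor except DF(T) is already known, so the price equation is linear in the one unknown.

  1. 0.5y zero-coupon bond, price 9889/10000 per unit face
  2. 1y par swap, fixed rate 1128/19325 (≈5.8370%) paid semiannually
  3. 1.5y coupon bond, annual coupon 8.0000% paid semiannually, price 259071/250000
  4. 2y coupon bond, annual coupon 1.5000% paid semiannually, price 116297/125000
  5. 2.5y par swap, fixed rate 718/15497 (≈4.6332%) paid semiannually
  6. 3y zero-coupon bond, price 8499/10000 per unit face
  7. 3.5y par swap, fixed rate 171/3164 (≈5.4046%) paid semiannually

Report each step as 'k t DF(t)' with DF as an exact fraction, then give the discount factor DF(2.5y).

1 1/2 9889/10000
2 1 2359/2500
3 3/2 9221/10000
4 2 4511/5000
5 5/2 8923/10000
6 3 8499/10000
7 7/2 829/1000
DF(2.5y) = 8923/10000 ≈ 0.892300

step 1 [0.5y] zero: DF = P = 9889/10000 ≈ 0.988900
step 2 [1y] swap r/2=564/19325: DF=(1 − 564/19325·(0.988900))/(1+564/19325) = 2359/2500 ≈ 0.943600
step 3 [1.5y] bond c/2=1/25: DF=(259071/250000 − 1/25·(0.988900+0.943600))/(1+1/25) = 9221/10000 ≈ 0.922100
step 4 [2y] bond c/2=3/400: DF=(116297/125000 − 3/400·(0.988900+0.943600+0.922100))/(1+3/400) = 4511/5000 ≈ 0.902200
step 5 [2.5y] swap r/2=359/15497: DF=(1 − 359/15497·(0.988900+0.943600+0.922100+0.902200))/(1+359/15497) = 8923/10000 ≈ 0.892300
step 6 [3y] zero: DF = P = 8499/10000 ≈ 0.849900
step 7 [3.5y] swap r/2=171/6328: DF=(1 − 171/6328·(0.988900+0.943600+0.922100+0.902200+0.892300+0.849900))/(1+171/6328) = 829/1000 ≈ 0.829000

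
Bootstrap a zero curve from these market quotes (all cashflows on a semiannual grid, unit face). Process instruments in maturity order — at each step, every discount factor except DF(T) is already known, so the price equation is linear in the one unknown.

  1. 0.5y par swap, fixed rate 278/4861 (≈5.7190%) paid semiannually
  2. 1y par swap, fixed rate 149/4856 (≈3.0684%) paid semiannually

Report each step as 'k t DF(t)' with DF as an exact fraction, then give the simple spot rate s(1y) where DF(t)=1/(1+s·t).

step 1 [0.5y] swap r/2=139/4861: DF=(1 − 139/4861·(0))/(1+139/4861) = 4861/5000 ≈ 0.972200
step 2 [1y] swap r/2=149/9712: DF=(1 − 149/9712·(0.972200))/(1+149/9712) = 4851/5000 ≈ 0.970200

1 1/2 4861/5000
2 1 4851/5000
s(1y) = (1/(4851/5000) − 1)/(1) = 149/4851 ≈ 3.0715%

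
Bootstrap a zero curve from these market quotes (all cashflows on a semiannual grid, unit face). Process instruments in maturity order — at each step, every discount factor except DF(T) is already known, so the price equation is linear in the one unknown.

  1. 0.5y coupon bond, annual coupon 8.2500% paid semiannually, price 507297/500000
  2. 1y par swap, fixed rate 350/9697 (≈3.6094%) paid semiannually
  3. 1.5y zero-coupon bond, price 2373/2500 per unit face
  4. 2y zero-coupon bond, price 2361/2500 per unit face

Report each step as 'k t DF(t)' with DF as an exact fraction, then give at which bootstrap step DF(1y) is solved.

1 1/2 609/625
2 1 193/200
3 3/2 2373/2500
4 2 2361/2500
DF(1y) is solved at step 2

step 1 [0.5y] bond c/2=33/800: DF=(507297/500000 − 33/800·(0))/(1+33/800) = 609/625 ≈ 0.974400
step 2 [1y] swap r/2=175/9697: DF=(1 − 175/9697·(0.974400))/(1+175/9697) = 193/200 ≈ 0.965000
step 3 [1.5y] zero: DF = P = 2373/2500 ≈ 0.949200
step 4 [2y] zero: DF = P = 2361/2500 ≈ 0.944400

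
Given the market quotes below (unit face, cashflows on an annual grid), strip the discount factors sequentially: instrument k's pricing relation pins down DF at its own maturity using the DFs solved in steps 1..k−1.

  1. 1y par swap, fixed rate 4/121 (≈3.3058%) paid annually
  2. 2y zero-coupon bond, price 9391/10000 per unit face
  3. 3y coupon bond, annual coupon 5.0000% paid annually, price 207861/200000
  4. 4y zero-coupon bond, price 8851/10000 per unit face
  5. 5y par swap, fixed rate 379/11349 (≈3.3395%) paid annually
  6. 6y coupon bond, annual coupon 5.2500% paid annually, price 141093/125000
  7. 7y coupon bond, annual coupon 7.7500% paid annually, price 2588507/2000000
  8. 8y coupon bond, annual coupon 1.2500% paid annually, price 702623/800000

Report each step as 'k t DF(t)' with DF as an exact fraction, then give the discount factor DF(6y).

1 1 121/125
2 2 9391/10000
3 3 899/1000
4 4 8851/10000
5 5 2121/2500
6 6 423/500
7 7 4069/5000
8 8 7909/10000
DF(6y) = 423/500 ≈ 0.846000

step 1 [1y] swap r/1=4/121: DF=(1 − 4/121·(0))/(1+4/121) = 121/125 ≈ 0.968000
step 2 [2y] zero: DF = P = 9391/10000 ≈ 0.939100
step 3 [3y] bond c/1=1/20: DF=(207861/200000 − 1/20·(0.968000+0.939100))/(1+1/20) = 899/1000 ≈ 0.899000
step 4 [4y] zero: DF = P = 8851/10000 ≈ 0.885100
step 5 [5y] swap r/1=379/11349: DF=(1 − 379/11349·(0.968000+0.939100+0.899000+0.885100))/(1+379/11349) = 2121/2500 ≈ 0.848400
step 6 [6y] bond c/1=21/400: DF=(141093/125000 − 21/400·(0.968000+0.939100+0.899000+0.885100+0.848400))/(1+21/400) = 423/500 ≈ 0.846000
step 7 [7y] bond c/1=31/400: DF=(2588507/2000000 − 31/400·(0.968000+0.939100+0.899000+0.885100+0.848400+0.846000))/(1+31/400) = 4069/5000 ≈ 0.813800
step 8 [8y] bond c/1=1/80: DF=(702623/800000 − 1/80·(0.968000+0.939100+0.899000+0.885100+0.848400+0.846000+0.813800))/(1+1/80) = 7909/10000 ≈ 0.790900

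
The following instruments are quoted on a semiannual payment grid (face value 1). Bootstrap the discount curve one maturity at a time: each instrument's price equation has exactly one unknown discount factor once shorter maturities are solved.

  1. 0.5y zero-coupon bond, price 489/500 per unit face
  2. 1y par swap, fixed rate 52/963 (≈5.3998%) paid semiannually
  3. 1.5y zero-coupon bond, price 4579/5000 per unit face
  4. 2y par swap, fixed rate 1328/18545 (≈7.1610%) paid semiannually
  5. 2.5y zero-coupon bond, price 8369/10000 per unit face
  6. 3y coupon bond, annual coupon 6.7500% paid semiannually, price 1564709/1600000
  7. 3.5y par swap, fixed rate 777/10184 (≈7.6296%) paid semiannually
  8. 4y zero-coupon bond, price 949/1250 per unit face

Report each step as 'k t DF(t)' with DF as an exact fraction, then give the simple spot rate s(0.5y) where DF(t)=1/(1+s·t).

1 1/2 489/500
2 1 237/250
3 3/2 4579/5000
4 2 542/625
5 5/2 8369/10000
6 3 997/1250
7 7/2 7669/10000
8 4 949/1250
s(0.5y) = (1/(489/500) − 1)/(1/2) = 22/489 ≈ 4.4990%

step 1 [0.5y] zero: DF = P = 489/500 ≈ 0.978000
step 2 [1y] swap r/2=26/963: DF=(1 − 26/963·(0.978000))/(1+26/963) = 237/250 ≈ 0.948000
step 3 [1.5y] zero: DF = P = 4579/5000 ≈ 0.915800
step 4 [2y] swap r/2=664/18545: DF=(1 − 664/18545·(0.978000+0.948000+0.915800))/(1+664/18545) = 542/625 ≈ 0.867200
step 5 [2.5y] zero: DF = P = 8369/10000 ≈ 0.836900
step 6 [3y] bond c/2=27/800: DF=(1564709/1600000 − 27/800·(0.978000+0.948000+0.915800+0.867200+0.836900))/(1+27/800) = 997/1250 ≈ 0.797600
step 7 [3.5y] swap r/2=777/20368: DF=(1 − 777/20368·(0.978000+0.948000+0.915800+0.867200+0.836900+0.797600))/(1+777/20368) = 7669/10000 ≈ 0.766900
step 8 [4y] zero: DF = P = 949/1250 ≈ 0.759200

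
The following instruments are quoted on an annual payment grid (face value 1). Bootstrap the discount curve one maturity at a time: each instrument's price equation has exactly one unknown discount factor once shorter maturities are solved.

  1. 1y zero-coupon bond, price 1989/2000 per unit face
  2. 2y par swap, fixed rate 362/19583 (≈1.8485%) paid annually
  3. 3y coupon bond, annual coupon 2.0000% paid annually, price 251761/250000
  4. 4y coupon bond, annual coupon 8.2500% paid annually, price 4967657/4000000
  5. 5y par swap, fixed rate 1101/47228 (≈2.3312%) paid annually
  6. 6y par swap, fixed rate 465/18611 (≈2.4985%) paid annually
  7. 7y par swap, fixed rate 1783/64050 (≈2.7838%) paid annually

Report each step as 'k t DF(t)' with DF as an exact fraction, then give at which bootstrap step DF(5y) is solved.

step 1 [1y] zero: DF = P = 1989/2000 ≈ 0.994500
step 2 [2y] swap r/1=362/19583: DF=(1 − 362/19583·(0.994500))/(1+362/19583) = 4819/5000 ≈ 0.963800
step 3 [3y] bond c/1=1/50: DF=(251761/250000 − 1/50·(0.994500+0.963800))/(1+1/50) = 9489/10000 ≈ 0.948900
step 4 [4y] bond c/1=33/400: DF=(4967657/4000000 − 33/400·(0.994500+0.963800+0.948900))/(1+33/400) = 9257/10000 ≈ 0.925700
step 5 [5y] swap r/1=1101/47228: DF=(1 − 1101/47228·(0.994500+0.963800+0.948900+0.925700))/(1+1101/47228) = 8899/10000 ≈ 0.889900
step 6 [6y] swap r/1=465/18611: DF=(1 − 465/18611·(0.994500+0.963800+0.948900+0.925700+0.889900))/(1+465/18611) = 1721/2000 ≈ 0.860500
step 7 [7y] swap r/1=1783/64050: DF=(1 − 1783/64050·(0.994500+0.963800+0.948900+0.925700+0.889900+0.860500))/(1+1783/64050) = 8217/10000 ≈ 0.821700

1 1 1989/2000
2 2 4819/5000
3 3 9489/10000
4 4 9257/10000
5 5 8899/10000
6 6 1721/2000
7 7 8217/10000
DF(5y) is solved at step 5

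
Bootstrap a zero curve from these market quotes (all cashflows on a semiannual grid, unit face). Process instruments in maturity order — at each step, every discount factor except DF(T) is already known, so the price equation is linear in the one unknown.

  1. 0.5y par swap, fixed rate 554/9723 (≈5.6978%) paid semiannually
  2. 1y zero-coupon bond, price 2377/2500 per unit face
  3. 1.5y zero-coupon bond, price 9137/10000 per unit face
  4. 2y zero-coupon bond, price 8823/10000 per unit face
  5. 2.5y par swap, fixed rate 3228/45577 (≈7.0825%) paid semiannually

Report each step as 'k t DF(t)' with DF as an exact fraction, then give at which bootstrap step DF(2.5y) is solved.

1 1/2 9723/10000
2 1 2377/2500
3 3/2 9137/10000
4 2 8823/10000
5 5/2 4193/5000
DF(2.5y) is solved at step 5

step 1 [0.5y] swap r/2=277/9723: DF=(1 − 277/9723·(0))/(1+277/9723) = 9723/10000 ≈ 0.972300
step 2 [1y] zero: DF = P = 2377/2500 ≈ 0.950800
step 3 [1.5y] zero: DF = P = 9137/10000 ≈ 0.913700
step 4 [2y] zero: DF = P = 8823/10000 ≈ 0.882300
step 5 [2.5y] swap r/2=1614/45577: DF=(1 − 1614/45577·(0.972300+0.950800+0.913700+0.882300))/(1+1614/45577) = 4193/5000 ≈ 0.838600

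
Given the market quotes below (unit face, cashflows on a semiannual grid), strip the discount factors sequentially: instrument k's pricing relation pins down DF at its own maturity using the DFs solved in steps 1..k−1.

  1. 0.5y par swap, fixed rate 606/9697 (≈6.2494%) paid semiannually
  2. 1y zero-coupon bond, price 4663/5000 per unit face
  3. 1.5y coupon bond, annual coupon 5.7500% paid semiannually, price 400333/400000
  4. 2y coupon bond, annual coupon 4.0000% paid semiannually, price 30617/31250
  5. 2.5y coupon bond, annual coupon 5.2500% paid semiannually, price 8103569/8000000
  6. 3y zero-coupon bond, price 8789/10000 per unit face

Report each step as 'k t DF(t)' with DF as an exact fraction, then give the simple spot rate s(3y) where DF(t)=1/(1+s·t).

step 1 [0.5y] swap r/2=303/9697: DF=(1 − 303/9697·(0))/(1+303/9697) = 9697/10000 ≈ 0.969700
step 2 [1y] zero: DF = P = 4663/5000 ≈ 0.932600
step 3 [1.5y] bond c/2=23/800: DF=(400333/400000 − 23/800·(0.969700+0.932600))/(1+23/800) = 9197/10000 ≈ 0.919700
step 4 [2y] bond c/2=1/50: DF=(30617/31250 − 1/50·(0.969700+0.932600+0.919700))/(1+1/50) = 2263/2500 ≈ 0.905200
step 5 [2.5y] bond c/2=21/800: DF=(8103569/8000000 − 21/800·(0.969700+0.932600+0.919700+0.905200))/(1+21/800) = 8917/10000 ≈ 0.891700
step 6 [3y] zero: DF = P = 8789/10000 ≈ 0.878900

1 1/2 9697/10000
2 1 4663/5000
3 3/2 9197/10000
4 2 2263/2500
5 5/2 8917/10000
6 3 8789/10000
s(3y) = (1/(8789/10000) − 1)/(3) = 1211/26367 ≈ 4.5929%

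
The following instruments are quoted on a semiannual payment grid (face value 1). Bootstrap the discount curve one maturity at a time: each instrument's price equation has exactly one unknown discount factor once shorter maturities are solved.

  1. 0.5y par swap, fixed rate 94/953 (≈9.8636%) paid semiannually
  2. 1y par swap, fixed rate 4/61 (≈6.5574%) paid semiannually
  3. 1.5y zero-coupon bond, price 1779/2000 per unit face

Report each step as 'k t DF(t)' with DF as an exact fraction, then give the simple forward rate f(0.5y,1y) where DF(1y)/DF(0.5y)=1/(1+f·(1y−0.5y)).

1 1/2 953/1000
2 1 469/500
3 3/2 1779/2000
f(0.5y,1y) = ((953/1000)/(469/500) − 1)/(1/2) = 15/469 ≈ 3.1983%

step 1 [0.5y] swap r/2=47/953: DF=(1 − 47/953·(0))/(1+47/953) = 953/1000 ≈ 0.953000
step 2 [1y] swap r/2=2/61: DF=(1 − 2/61·(0.953000))/(1+2/61) = 469/500 ≈ 0.938000
step 3 [1.5y] zero: DF = P = 1779/2000 ≈ 0.889500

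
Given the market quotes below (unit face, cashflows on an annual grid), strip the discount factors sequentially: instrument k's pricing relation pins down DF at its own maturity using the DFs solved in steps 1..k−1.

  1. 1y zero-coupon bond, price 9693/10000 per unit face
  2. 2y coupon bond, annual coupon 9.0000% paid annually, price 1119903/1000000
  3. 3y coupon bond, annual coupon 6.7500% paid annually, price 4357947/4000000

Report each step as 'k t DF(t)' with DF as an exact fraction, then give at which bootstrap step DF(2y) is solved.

step 1 [1y] zero: DF = P = 9693/10000 ≈ 0.969300
step 2 [2y] bond c/1=9/100: DF=(1119903/1000000 − 9/100·(0.969300))/(1+9/100) = 4737/5000 ≈ 0.947400
step 3 [3y] bond c/1=27/400: DF=(4357947/4000000 − 27/400·(0.969300+0.947400))/(1+27/400) = 4497/5000 ≈ 0.899400

1 1 9693/10000
2 2 4737/5000
3 3 4497/5000
DF(2y) is solved at step 2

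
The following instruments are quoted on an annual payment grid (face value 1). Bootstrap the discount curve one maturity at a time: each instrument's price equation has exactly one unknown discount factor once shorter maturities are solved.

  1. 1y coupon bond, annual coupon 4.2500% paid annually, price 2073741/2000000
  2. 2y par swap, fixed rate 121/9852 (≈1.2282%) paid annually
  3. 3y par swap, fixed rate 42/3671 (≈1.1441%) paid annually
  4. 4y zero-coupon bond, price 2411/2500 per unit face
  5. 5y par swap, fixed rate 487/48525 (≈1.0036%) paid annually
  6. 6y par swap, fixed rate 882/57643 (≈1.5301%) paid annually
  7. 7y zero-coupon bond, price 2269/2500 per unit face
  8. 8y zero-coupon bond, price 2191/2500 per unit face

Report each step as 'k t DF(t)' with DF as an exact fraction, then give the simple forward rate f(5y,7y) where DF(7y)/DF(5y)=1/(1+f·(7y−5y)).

1 1 4973/5000
2 2 4879/5000
3 3 604/625
4 4 2411/2500
5 5 9513/10000
6 6 4559/5000
7 7 2269/2500
8 8 2191/2500
f(5y,7y) = ((9513/10000)/(2269/2500) − 1)/(2) = 437/18152 ≈ 2.4074%

step 1 [1y] bond c/1=17/400: DF=(2073741/2000000 − 17/400·(0))/(1+17/400) = 4973/5000 ≈ 0.994600
step 2 [2y] swap r/1=121/9852: DF=(1 − 121/9852·(0.994600))/(1+121/9852) = 4879/5000 ≈ 0.975800
step 3 [3y] swap r/1=42/3671: DF=(1 − 42/3671·(0.994600+0.975800))/(1+42/3671) = 604/625 ≈ 0.966400
step 4 [4y] zero: DF = P = 2411/2500 ≈ 0.964400
step 5 [5y] swap r/1=487/48525: DF=(1 − 487/48525·(0.994600+0.975800+0.966400+0.964400))/(1+487/48525) = 9513/10000 ≈ 0.951300
step 6 [6y] swap r/1=882/57643: DF=(1 − 882/57643·(0.994600+0.975800+0.966400+0.964400+0.951300))/(1+882/57643) = 4559/5000 ≈ 0.911800
step 7 [7y] zero: DF = P = 2269/2500 ≈ 0.907600
step 8 [8y] zero: DF = P = 2191/2500 ≈ 0.876400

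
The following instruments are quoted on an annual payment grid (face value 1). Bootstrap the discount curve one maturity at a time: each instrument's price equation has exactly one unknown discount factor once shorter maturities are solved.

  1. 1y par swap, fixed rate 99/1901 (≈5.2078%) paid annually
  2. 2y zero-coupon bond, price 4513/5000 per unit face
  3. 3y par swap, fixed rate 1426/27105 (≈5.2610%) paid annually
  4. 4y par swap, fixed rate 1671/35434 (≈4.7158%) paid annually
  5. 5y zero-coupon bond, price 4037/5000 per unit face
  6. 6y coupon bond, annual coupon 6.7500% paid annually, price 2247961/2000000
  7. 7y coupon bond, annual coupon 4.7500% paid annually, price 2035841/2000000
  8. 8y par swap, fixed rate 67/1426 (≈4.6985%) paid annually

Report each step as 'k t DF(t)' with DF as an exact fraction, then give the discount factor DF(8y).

step 1 [1y] swap r/1=99/1901: DF=(1 − 99/1901·(0))/(1+99/1901) = 1901/2000 ≈ 0.950500
step 2 [2y] zero: DF = P = 4513/5000 ≈ 0.902600
step 3 [3y] swap r/1=1426/27105: DF=(1 − 1426/27105·(0.950500+0.902600))/(1+1426/27105) = 4287/5000 ≈ 0.857400
step 4 [4y] swap r/1=1671/35434: DF=(1 − 1671/35434·(0.950500+0.902600+0.857400))/(1+1671/35434) = 8329/10000 ≈ 0.832900
step 5 [5y] zero: DF = P = 4037/5000 ≈ 0.807400
step 6 [6y] bond c/1=27/400: DF=(2247961/2000000 − 27/400·(0.950500+0.902600+0.857400+0.832900+0.807400))/(1+27/400) = 3889/5000 ≈ 0.777800
step 7 [7y] bond c/1=19/400: DF=(2035841/2000000 − 19/400·(0.950500+0.902600+0.857400+0.832900+0.807400+0.777800))/(1+19/400) = 462/625 ≈ 0.739200
step 8 [8y] swap r/1=67/1426: DF=(1 − 67/1426·(0.950500+0.902600+0.857400+0.832900+0.807400+0.777800+0.739200))/(1+67/1426) = 3459/5000 ≈ 0.691800

1 1 1901/2000
2 2 4513/5000
3 3 4287/5000
4 4 8329/10000
5 5 4037/5000
6 6 3889/5000
7 7 462/625
8 8 3459/5000
DF(8y) = 3459/5000 ≈ 0.691800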